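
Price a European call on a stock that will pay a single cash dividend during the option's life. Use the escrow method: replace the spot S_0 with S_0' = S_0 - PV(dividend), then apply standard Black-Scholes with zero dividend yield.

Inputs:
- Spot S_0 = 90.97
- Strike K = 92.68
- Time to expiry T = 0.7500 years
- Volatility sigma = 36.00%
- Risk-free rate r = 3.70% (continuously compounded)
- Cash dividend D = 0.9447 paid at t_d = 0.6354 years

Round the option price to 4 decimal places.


PV(D) = D * exp(-r * t_d) = 0.9447 * 0.97676440 = 0.92274933
S_0' = S_0 - PV(D) = 90.9700 - 0.92274933 = 90.04725067
d1 = (ln(S_0'/K) + (r + sigma^2/2)*T) / (sigma*sqrt(T)) = 0.15245845
d2 = d1 - sigma*sqrt(T) = -0.15931070
exp(-rT) = 0.97263149
N(d1) = 0.56058732; N(d2) = 0.43671205
C = S_0' * N(d1) - K * exp(-rT) * N(d2) = 90.04725067 * 0.56058732 - 92.6800 * 0.97263149 * 0.43671205 = 11.1126

Answer: Price = 11.1126


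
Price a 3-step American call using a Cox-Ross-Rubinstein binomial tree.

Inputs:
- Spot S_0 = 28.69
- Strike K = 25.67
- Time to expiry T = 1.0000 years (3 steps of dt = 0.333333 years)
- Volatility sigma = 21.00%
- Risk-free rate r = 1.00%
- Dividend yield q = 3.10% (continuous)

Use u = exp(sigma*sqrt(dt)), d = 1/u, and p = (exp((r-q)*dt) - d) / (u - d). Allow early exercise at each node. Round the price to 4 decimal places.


dt = T/N = 0.333333
u = exp(sigma*sqrt(dt)) = 1.128900; d = 1/u = 0.885818
p = (exp((r-q)*dt) - d) / (u - d) = 0.441030
Discount per step: exp(-r*dt) = 0.996672
Stock lattice S(k, i) with i counting down-moves:
  k=0: S(0,0) = 28.6900
  k=1: S(1,0) = 32.3881; S(1,1) = 25.4141
  k=2: S(2,0) = 36.5630; S(2,1) = 28.6900; S(2,2) = 22.5123
  k=3: S(3,0) = 41.2759; S(3,1) = 32.3881; S(3,2) = 25.4141; S(3,3) = 19.9418
Terminal payoffs V(N, i) = max(S_T - K, 0):
  V(3,0) = 15.605921; V(3,1) = 6.718136; V(3,2) = 0.000000; V(3,3) = 0.000000
Backward induction: V(k, i) = exp(-r*dt) * [p * V(k+1, i) + (1-p) * V(k+1, i+1)]; then take max(V_cont, immediate exercise) for American.
  V(2,0) = exp(-r*dt) * [p*15.605921 + (1-p)*6.718136] = 10.602514; exercise = 10.892961; V(2,0) = max -> 10.892961
  V(2,1) = exp(-r*dt) * [p*6.718136 + (1-p)*0.000000] = 2.953039; exercise = 3.020000; V(2,1) = max -> 3.020000
  V(2,2) = exp(-r*dt) * [p*0.000000 + (1-p)*0.000000] = 0.000000; exercise = 0.000000; V(2,2) = max -> 0.000000
  V(1,0) = exp(-r*dt) * [p*10.892961 + (1-p)*3.020000] = 6.470606; exercise = 6.718136; V(1,0) = max -> 6.718136
  V(1,1) = exp(-r*dt) * [p*3.020000 + (1-p)*0.000000] = 1.327478; exercise = 0.000000; V(1,1) = max -> 1.327478
  V(0,0) = exp(-r*dt) * [p*6.718136 + (1-p)*1.327478] = 3.692590; exercise = 3.020000; V(0,0) = max -> 3.692590

Answer: Price = V(0,0) = 3.6926


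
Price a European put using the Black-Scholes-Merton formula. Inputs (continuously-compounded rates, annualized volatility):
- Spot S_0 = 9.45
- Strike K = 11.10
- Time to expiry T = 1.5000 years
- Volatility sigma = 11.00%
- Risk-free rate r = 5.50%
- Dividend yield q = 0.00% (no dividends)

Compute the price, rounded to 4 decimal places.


Answer: Price = 1.0006

Derivation:
d1 = (ln(S/K) + (r - q + 0.5*sigma^2) * T) / (sigma * sqrt(T)) = -0.51480382
d2 = d1 - sigma * sqrt(T) = -0.64952575
exp(-rT) = 0.92081144; exp(-qT) = 1.00000000
P = K * exp(-rT) * N(-d2) - S_0 * exp(-qT) * N(-d1)
N(-d1) = 0.69665494; N(-d2) = 0.74200070
P = 11.1000 * 0.92081144 * 0.74200070 - 9.4500 * 1.00000000 * 0.69665494 = 1.0006


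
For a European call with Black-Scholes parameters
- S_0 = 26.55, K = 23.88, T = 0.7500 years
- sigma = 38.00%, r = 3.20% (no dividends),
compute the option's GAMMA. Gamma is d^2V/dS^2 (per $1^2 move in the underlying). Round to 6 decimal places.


d1 = 0.5595388893; d2 = 0.2304492359
phi(d1) = 0.3411338293; exp(-qT) = 1.0000000000; exp(-rT) = 0.9762857098
Gamma = exp(-qT) * phi(d1) / (S * sigma * sqrt(T)) = 1.0000000000 * 0.3411338293 / (26.5500 * 0.3800 * 0.8660254038) = 0.039043

Answer: Gamma = 0.039043


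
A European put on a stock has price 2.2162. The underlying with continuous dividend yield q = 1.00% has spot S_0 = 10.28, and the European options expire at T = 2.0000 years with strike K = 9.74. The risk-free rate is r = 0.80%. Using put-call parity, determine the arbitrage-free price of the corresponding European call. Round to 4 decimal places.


Answer: Call price = 2.7072

Derivation:
Put-call parity: C - P = S_0 * exp(-qT) - K * exp(-rT).
S_0 * exp(-qT) = 10.2800 * 0.98019867 = 10.07644236
K * exp(-rT) = 9.7400 * 0.98412732 = 9.58540010
C = P + S*exp(-qT) - K*exp(-rT)
C = 2.2162 + 10.07644236 - 9.58540010 = 2.7072


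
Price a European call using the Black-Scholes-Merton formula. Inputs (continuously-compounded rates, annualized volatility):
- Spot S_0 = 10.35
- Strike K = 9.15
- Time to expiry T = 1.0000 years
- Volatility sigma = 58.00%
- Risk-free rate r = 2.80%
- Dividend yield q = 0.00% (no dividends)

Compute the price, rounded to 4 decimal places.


d1 = (ln(S/K) + (r - q + 0.5*sigma^2) * T) / (sigma * sqrt(T)) = 0.55074593
d2 = d1 - sigma * sqrt(T) = -0.02925407
exp(-rT) = 0.97238837; exp(-qT) = 1.00000000
C = S_0 * exp(-qT) * N(d1) - K * exp(-rT) * N(d2)
N(d1) = 0.70909607; N(d2) = 0.48833098
C = 10.3500 * 1.00000000 * 0.70909607 - 9.1500 * 0.97238837 * 0.48833098 = 2.9943

Answer: Price = 2.9943


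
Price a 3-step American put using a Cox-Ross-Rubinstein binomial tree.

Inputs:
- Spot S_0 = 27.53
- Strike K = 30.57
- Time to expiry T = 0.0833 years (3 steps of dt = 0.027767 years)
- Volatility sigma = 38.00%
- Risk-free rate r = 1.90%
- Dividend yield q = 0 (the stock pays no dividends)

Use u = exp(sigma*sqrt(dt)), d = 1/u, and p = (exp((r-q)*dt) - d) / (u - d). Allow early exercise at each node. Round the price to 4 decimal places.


dt = T/N = 0.027767
u = exp(sigma*sqrt(dt)) = 1.065368; d = 1/u = 0.938642
p = (exp((r-q)*dt) - d) / (u - d) = 0.488339
Discount per step: exp(-r*dt) = 0.999473
Stock lattice S(k, i) with i counting down-moves:
  k=0: S(0,0) = 27.5300
  k=1: S(1,0) = 29.3296; S(1,1) = 25.8408
  k=2: S(2,0) = 31.2468; S(2,1) = 27.5300; S(2,2) = 24.2553
  k=3: S(3,0) = 33.2894; S(3,1) = 29.3296; S(3,2) = 25.8408; S(3,3) = 22.7671
Terminal payoffs V(N, i) = max(K - S_T, 0):
  V(3,0) = 0.000000; V(3,1) = 1.240408; V(3,2) = 4.729174; V(3,3) = 7.802950
Backward induction: V(k, i) = exp(-r*dt) * [p * V(k+1, i) + (1-p) * V(k+1, i+1)]; then take max(V_cont, immediate exercise) for American.
  V(2,0) = exp(-r*dt) * [p*0.000000 + (1-p)*1.240408] = 0.634333; exercise = 0.000000; V(2,0) = max -> 0.634333
  V(2,1) = exp(-r*dt) * [p*1.240408 + (1-p)*4.729174] = 3.023877; exercise = 3.040000; V(2,1) = max -> 3.040000
  V(2,2) = exp(-r*dt) * [p*4.729174 + (1-p)*7.802950] = 6.298580; exercise = 6.314704; V(2,2) = max -> 6.314704
  V(1,0) = exp(-r*dt) * [p*0.634333 + (1-p)*3.040000] = 1.864235; exercise = 1.240408; V(1,0) = max -> 1.864235
  V(1,1) = exp(-r*dt) * [p*3.040000 + (1-p)*6.314704] = 4.713050; exercise = 4.729174; V(1,1) = max -> 4.729174
  V(0,0) = exp(-r*dt) * [p*1.864235 + (1-p)*4.729174] = 3.328355; exercise = 3.040000; V(0,0) = max -> 3.328355

Answer: Price = V(0,0) = 3.3284


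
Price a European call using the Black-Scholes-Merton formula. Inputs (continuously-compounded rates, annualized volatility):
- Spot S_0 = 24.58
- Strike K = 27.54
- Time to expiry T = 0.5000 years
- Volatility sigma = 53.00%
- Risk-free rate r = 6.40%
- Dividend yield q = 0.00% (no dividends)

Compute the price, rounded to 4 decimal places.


d1 = (ln(S/K) + (r - q + 0.5*sigma^2) * T) / (sigma * sqrt(T)) = -0.03063611
d2 = d1 - sigma * sqrt(T) = -0.40540270
exp(-rT) = 0.96850658; exp(-qT) = 1.00000000
C = S_0 * exp(-qT) * N(d1) - K * exp(-rT) * N(d2)
N(d1) = 0.48777987; N(d2) = 0.34259076
C = 24.5800 * 1.00000000 * 0.48777987 - 27.5400 * 0.96850658 * 0.34259076 = 2.8518

Answer: Price = 2.8518


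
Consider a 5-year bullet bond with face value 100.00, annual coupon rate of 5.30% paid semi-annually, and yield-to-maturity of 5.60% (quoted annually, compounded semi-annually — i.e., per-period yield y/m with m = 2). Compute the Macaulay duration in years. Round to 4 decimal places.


Coupon per period c = face * coupon_rate / m = 2.650000
Periods per year m = 2; per-period yield y/m = 0.028000
Number of cashflows N = 10
Cashflows (t years, CF_t, discount factor 1/(1+y/m)^(m*t), PV):
  t = 0.5000: CF_t = 2.650000, DF = 0.972763, PV = 2.577821
  t = 1.0000: CF_t = 2.650000, DF = 0.946267, PV = 2.507608
  t = 1.5000: CF_t = 2.650000, DF = 0.920493, PV = 2.439307
  t = 2.0000: CF_t = 2.650000, DF = 0.895422, PV = 2.372867
  t = 2.5000: CF_t = 2.650000, DF = 0.871033, PV = 2.308236
  t = 3.0000: CF_t = 2.650000, DF = 0.847308, PV = 2.245366
  t = 3.5000: CF_t = 2.650000, DF = 0.824230, PV = 2.184208
  t = 4.0000: CF_t = 2.650000, DF = 0.801780, PV = 2.124716
  t = 4.5000: CF_t = 2.650000, DF = 0.779941, PV = 2.066845
  t = 5.0000: CF_t = 102.650000, DF = 0.758698, PV = 77.880334
Price P = sum_t PV_t = 98.707310
Macaulay numerator sum_t t * PV_t:
  t * PV_t at t = 0.5000: 1.288911
  t * PV_t at t = 1.0000: 2.507608
  t * PV_t at t = 1.5000: 3.658961
  t * PV_t at t = 2.0000: 4.745734
  t * PV_t at t = 2.5000: 5.770591
  t * PV_t at t = 3.0000: 6.736099
  t * PV_t at t = 3.5000: 7.644729
  t * PV_t at t = 4.0000: 8.498865
  t * PV_t at t = 4.5000: 9.300801
  t * PV_t at t = 5.0000: 389.401672
Macaulay duration D = (sum_t t * PV_t) / P = 439.553971 / 98.707310 = 4.453105

Answer: Macaulay duration = 4.4531 years


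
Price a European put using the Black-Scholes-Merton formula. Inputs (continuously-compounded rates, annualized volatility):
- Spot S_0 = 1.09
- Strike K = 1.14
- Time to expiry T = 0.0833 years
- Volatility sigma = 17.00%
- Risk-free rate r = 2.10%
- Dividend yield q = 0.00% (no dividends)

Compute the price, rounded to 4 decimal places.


Answer: Price = 0.0537

Derivation:
d1 = (ln(S/K) + (r - q + 0.5*sigma^2) * T) / (sigma * sqrt(T)) = -0.85392068
d2 = d1 - sigma * sqrt(T) = -0.90298563
exp(-rT) = 0.99825223; exp(-qT) = 1.00000000
P = K * exp(-rT) * N(-d2) - S_0 * exp(-qT) * N(-d1)
N(-d1) = 0.80342553; N(-d2) = 0.81673324
P = 1.1400 * 0.99825223 * 0.81673324 - 1.0900 * 1.00000000 * 0.80342553 = 0.0537


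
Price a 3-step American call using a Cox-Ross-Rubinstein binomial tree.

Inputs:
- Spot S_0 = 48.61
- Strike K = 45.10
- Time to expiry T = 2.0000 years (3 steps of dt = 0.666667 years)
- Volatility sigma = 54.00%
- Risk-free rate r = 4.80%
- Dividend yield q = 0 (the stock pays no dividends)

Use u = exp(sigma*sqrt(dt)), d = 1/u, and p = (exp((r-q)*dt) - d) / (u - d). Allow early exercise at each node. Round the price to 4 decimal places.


Answer: Price = V(0,0) = 18.4062

Derivation:
dt = T/N = 0.666667
u = exp(sigma*sqrt(dt)) = 1.554118; d = 1/u = 0.643452
p = (exp((r-q)*dt) - d) / (u - d) = 0.427232
Discount per step: exp(-r*dt) = 0.968507
Stock lattice S(k, i) with i counting down-moves:
  k=0: S(0,0) = 48.6100
  k=1: S(1,0) = 75.5457; S(1,1) = 31.2782
  k=2: S(2,0) = 117.4069; S(2,1) = 48.6100; S(2,2) = 20.1260
  k=3: S(3,0) = 182.4642; S(3,1) = 75.5457; S(3,2) = 31.2782; S(3,3) = 12.9501
Terminal payoffs V(N, i) = max(S_T - K, 0):
  V(3,0) = 137.364153; V(3,1) = 30.445674; V(3,2) = 0.000000; V(3,3) = 0.000000
Backward induction: V(k, i) = exp(-r*dt) * [p * V(k+1, i) + (1-p) * V(k+1, i+1)]; then take max(V_cont, immediate exercise) for American.
  V(2,0) = exp(-r*dt) * [p*137.364153 + (1-p)*30.445674] = 73.727241; exercise = 72.306888; V(2,0) = max -> 73.727241
  V(2,1) = exp(-r*dt) * [p*30.445674 + (1-p)*0.000000] = 12.597719; exercise = 3.510000; V(2,1) = max -> 12.597719
  V(2,2) = exp(-r*dt) * [p*0.000000 + (1-p)*0.000000] = 0.000000; exercise = 0.000000; V(2,2) = max -> 0.000000
  V(1,0) = exp(-r*dt) * [p*73.727241 + (1-p)*12.597719] = 37.494963; exercise = 30.445674; V(1,0) = max -> 37.494963
  V(1,1) = exp(-r*dt) * [p*12.597719 + (1-p)*0.000000] = 5.212646; exercise = 0.000000; V(1,1) = max -> 5.212646
  V(0,0) = exp(-r*dt) * [p*37.494963 + (1-p)*5.212646] = 18.406162; exercise = 3.510000; V(0,0) = max -> 18.406162


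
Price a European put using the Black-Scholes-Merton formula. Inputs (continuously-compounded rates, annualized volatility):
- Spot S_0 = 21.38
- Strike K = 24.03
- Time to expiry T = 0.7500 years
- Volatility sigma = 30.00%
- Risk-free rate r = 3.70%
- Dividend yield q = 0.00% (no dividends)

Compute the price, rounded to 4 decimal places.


d1 = (ln(S/K) + (r - q + 0.5*sigma^2) * T) / (sigma * sqrt(T)) = -0.21303126
d2 = d1 - sigma * sqrt(T) = -0.47283888
exp(-rT) = 0.97263149; exp(-qT) = 1.00000000
P = K * exp(-rT) * N(-d2) - S_0 * exp(-qT) * N(-d1)
N(-d1) = 0.58434871; N(-d2) = 0.68183593
P = 24.0300 * 0.97263149 * 0.68183593 - 21.3800 * 1.00000000 * 0.58434871 = 3.4427

Answer: Price = 3.4427


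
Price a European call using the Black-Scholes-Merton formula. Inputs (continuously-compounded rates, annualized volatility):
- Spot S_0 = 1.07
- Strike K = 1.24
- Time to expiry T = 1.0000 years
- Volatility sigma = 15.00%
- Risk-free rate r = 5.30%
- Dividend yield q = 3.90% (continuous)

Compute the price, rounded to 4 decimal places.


d1 = (ln(S/K) + (r - q + 0.5*sigma^2) * T) / (sigma * sqrt(T)) = -0.81468487
d2 = d1 - sigma * sqrt(T) = -0.96468487
exp(-rT) = 0.94838001; exp(-qT) = 0.96175071
C = S_0 * exp(-qT) * N(d1) - K * exp(-rT) * N(d2)
N(d1) = 0.20762636; N(d2) = 0.16735134
C = 1.0700 * 0.96175071 * 0.20762636 - 1.2400 * 0.94838001 * 0.16735134 = 0.0169

Answer: Price = 0.0169


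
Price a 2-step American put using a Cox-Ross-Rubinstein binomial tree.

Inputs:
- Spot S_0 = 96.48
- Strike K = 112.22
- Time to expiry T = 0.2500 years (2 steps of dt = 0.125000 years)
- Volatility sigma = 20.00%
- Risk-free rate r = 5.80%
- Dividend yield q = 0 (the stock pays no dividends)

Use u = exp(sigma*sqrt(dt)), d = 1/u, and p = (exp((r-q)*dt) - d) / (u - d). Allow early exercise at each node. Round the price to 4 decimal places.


Answer: Price = V(0,0) = 15.7400

Derivation:
dt = T/N = 0.125000
u = exp(sigma*sqrt(dt)) = 1.073271; d = 1/u = 0.931731
p = (exp((r-q)*dt) - d) / (u - d) = 0.533738
Discount per step: exp(-r*dt) = 0.992776
Stock lattice S(k, i) with i counting down-moves:
  k=0: S(0,0) = 96.4800
  k=1: S(1,0) = 103.5492; S(1,1) = 89.8934
  k=2: S(2,0) = 111.1363; S(2,1) = 96.4800; S(2,2) = 83.7566
Terminal payoffs V(N, i) = max(K - S_T, 0):
  V(2,0) = 1.083732; V(2,1) = 15.740000; V(2,2) = 28.463450
Backward induction: V(k, i) = exp(-r*dt) * [p * V(k+1, i) + (1-p) * V(k+1, i+1)]; then take max(V_cont, immediate exercise) for American.
  V(1,0) = exp(-r*dt) * [p*1.083732 + (1-p)*15.740000] = 7.860194; exercise = 8.670847; V(1,0) = max -> 8.670847
  V(1,1) = exp(-r*dt) * [p*15.740000 + (1-p)*28.463450] = 21.515899; exercise = 22.326552; V(1,1) = max -> 22.326552
  V(0,0) = exp(-r*dt) * [p*8.670847 + (1-p)*22.326552] = 14.929347; exercise = 15.740000; V(0,0) = max -> 15.740000


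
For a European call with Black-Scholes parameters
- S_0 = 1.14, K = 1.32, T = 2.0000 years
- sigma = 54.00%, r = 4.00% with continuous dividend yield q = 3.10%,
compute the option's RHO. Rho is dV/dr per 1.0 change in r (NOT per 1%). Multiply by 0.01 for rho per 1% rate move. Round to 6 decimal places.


Answer: Rho = 0.709365

Derivation:
d1 = 0.2134369421; d2 = -0.5502383816
phi(d1) = 0.3899580158; exp(-qT) = 0.9398828868; exp(-rT) = 0.9231163464
N(d2) = 0.2910779406
Rho = K*T*exp(-rT)*N(d2) = 1.3200 * 2.0000 * 0.9231163464 * 0.2910779406 = 0.709365


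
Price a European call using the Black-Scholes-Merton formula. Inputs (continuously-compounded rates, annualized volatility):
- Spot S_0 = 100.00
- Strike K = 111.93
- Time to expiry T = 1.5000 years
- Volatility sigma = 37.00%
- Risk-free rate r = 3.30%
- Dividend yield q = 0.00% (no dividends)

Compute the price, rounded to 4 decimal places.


d1 = (ln(S/K) + (r - q + 0.5*sigma^2) * T) / (sigma * sqrt(T)) = 0.08710366
d2 = d1 - sigma * sqrt(T) = -0.36605195
exp(-rT) = 0.95170516; exp(-qT) = 1.00000000
C = S_0 * exp(-qT) * N(d1) - K * exp(-rT) * N(d2)
N(d1) = 0.53470544; N(d2) = 0.35716316
C = 100.0000 * 1.00000000 * 0.53470544 - 111.9300 * 0.95170516 * 0.35716316 = 15.4240

Answer: Price = 15.4240


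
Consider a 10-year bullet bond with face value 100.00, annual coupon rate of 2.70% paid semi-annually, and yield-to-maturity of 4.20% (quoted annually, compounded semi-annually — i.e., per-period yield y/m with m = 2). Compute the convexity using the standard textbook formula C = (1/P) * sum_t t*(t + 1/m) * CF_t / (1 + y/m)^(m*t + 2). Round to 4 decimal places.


Coupon per period c = face * coupon_rate / m = 1.350000
Periods per year m = 2; per-period yield y/m = 0.021000
Number of cashflows N = 20
Cashflows (t years, CF_t, discount factor 1/(1+y/m)^(m*t), PV):
  t = 0.5000: CF_t = 1.350000, DF = 0.979432, PV = 1.322233
  t = 1.0000: CF_t = 1.350000, DF = 0.959287, PV = 1.295037
  t = 1.5000: CF_t = 1.350000, DF = 0.939556, PV = 1.268401
  t = 2.0000: CF_t = 1.350000, DF = 0.920231, PV = 1.242312
  t = 2.5000: CF_t = 1.350000, DF = 0.901304, PV = 1.216760
  t = 3.0000: CF_t = 1.350000, DF = 0.882766, PV = 1.191734
  t = 3.5000: CF_t = 1.350000, DF = 0.864609, PV = 1.167222
  t = 4.0000: CF_t = 1.350000, DF = 0.846826, PV = 1.143215
  t = 4.5000: CF_t = 1.350000, DF = 0.829408, PV = 1.119701
  t = 5.0000: CF_t = 1.350000, DF = 0.812349, PV = 1.096671
  t = 5.5000: CF_t = 1.350000, DF = 0.795640, PV = 1.074115
  t = 6.0000: CF_t = 1.350000, DF = 0.779276, PV = 1.052022
  t = 6.5000: CF_t = 1.350000, DF = 0.763247, PV = 1.030384
  t = 7.0000: CF_t = 1.350000, DF = 0.747549, PV = 1.009191
  t = 7.5000: CF_t = 1.350000, DF = 0.732173, PV = 0.988434
  t = 8.0000: CF_t = 1.350000, DF = 0.717114, PV = 0.968104
  t = 8.5000: CF_t = 1.350000, DF = 0.702364, PV = 0.948192
  t = 9.0000: CF_t = 1.350000, DF = 0.687918, PV = 0.928689
  t = 9.5000: CF_t = 1.350000, DF = 0.673769, PV = 0.909588
  t = 10.0000: CF_t = 101.350000, DF = 0.659911, PV = 66.881948
Price P = sum_t PV_t = 87.853953
Convexity numerator sum_t t*(t + 1/m) * CF_t / (1+y/m)^(m*t + 2):
  t = 0.5000: term = 0.634200
  t = 1.0000: term = 1.863469
  t = 1.5000: term = 3.650281
  t = 2.0000: term = 5.958670
  t = 2.5000: term = 8.754167
  t = 3.0000: term = 12.003755
  t = 3.5000: term = 15.675815
  t = 4.0000: term = 19.740077
  t = 4.5000: term = 24.167578
  t = 5.0000: term = 28.930608
  t = 5.5000: term = 34.002673
  t = 6.0000: term = 39.358450
  t = 6.5000: term = 44.973743
  t = 7.0000: term = 50.825446
  t = 7.5000: term = 56.891502
  t = 8.0000: term = 63.150868
  t = 8.5000: term = 69.583473
  t = 9.0000: term = 76.170190
  t = 9.5000: term = 82.892796
  t = 10.0000: term = 6736.692531
Convexity = (1/P) * sum = 7375.920294 / 87.853953 = 83.956613

Answer: Convexity = 83.9566


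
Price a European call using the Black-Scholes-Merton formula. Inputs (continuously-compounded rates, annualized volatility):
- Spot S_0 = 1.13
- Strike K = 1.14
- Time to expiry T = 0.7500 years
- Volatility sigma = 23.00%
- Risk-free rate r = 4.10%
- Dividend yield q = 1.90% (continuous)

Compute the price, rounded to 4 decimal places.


d1 = (ln(S/K) + (r - q + 0.5*sigma^2) * T) / (sigma * sqrt(T)) = 0.13819692
d2 = d1 - sigma * sqrt(T) = -0.06098892
exp(-rT) = 0.96971797; exp(-qT) = 0.98585105
C = S_0 * exp(-qT) * N(d1) - K * exp(-rT) * N(d2)
N(d1) = 0.55495761; N(d2) = 0.47568402
C = 1.1300 * 0.98585105 * 0.55495761 - 1.1400 * 0.96971797 * 0.47568402 = 0.0924

Answer: Price = 0.0924


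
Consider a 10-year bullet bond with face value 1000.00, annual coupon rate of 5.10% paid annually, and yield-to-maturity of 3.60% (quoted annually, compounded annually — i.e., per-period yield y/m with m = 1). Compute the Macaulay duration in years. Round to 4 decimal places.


Answer: Macaulay duration = 8.2013 years

Derivation:
Coupon per period c = face * coupon_rate / m = 51.000000
Periods per year m = 1; per-period yield y/m = 0.036000
Number of cashflows N = 10
Cashflows (t years, CF_t, discount factor 1/(1+y/m)^(m*t), PV):
  t = 1.0000: CF_t = 51.000000, DF = 0.965251, PV = 49.227799
  t = 2.0000: CF_t = 51.000000, DF = 0.931709, PV = 47.517181
  t = 3.0000: CF_t = 51.000000, DF = 0.899333, PV = 45.866005
  t = 4.0000: CF_t = 51.000000, DF = 0.868082, PV = 44.272205
  t = 5.0000: CF_t = 51.000000, DF = 0.837917, PV = 42.733789
  t = 6.0000: CF_t = 51.000000, DF = 0.808801, PV = 41.248831
  t = 7.0000: CF_t = 51.000000, DF = 0.780696, PV = 39.815474
  t = 8.0000: CF_t = 51.000000, DF = 0.753567, PV = 38.431925
  t = 9.0000: CF_t = 51.000000, DF = 0.727381, PV = 37.096452
  t = 10.0000: CF_t = 1051.000000, DF = 0.702106, PV = 737.913001
Price P = sum_t PV_t = 1124.122661
Macaulay numerator sum_t t * PV_t:
  t * PV_t at t = 1.0000: 49.227799
  t * PV_t at t = 2.0000: 95.034361
  t * PV_t at t = 3.0000: 137.598014
  t * PV_t at t = 4.0000: 177.088821
  t * PV_t at t = 5.0000: 213.668944
  t * PV_t at t = 6.0000: 247.492985
  t * PV_t at t = 7.0000: 278.708317
  t * PV_t at t = 8.0000: 307.455396
  t * PV_t at t = 9.0000: 333.868070
  t * PV_t at t = 10.0000: 7379.130008
Macaulay duration D = (sum_t t * PV_t) / P = 9219.272715 / 1124.122661 = 8.201305


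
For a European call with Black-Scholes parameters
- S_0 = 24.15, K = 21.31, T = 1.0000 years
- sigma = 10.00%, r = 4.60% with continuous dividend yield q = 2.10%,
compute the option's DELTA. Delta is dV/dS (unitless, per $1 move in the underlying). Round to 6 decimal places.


Answer: Delta = 0.920034

Derivation:
d1 = 1.5510793399; d2 = 1.4510793399
phi(d1) = 0.1198083265; exp(-qT) = 0.9792189646; exp(-rT) = 0.9550419622
N(d1) = 0.9395586642
Delta = exp(-qT) * N(d1) = 0.9792189646 * 0.9395586642 = 0.920034


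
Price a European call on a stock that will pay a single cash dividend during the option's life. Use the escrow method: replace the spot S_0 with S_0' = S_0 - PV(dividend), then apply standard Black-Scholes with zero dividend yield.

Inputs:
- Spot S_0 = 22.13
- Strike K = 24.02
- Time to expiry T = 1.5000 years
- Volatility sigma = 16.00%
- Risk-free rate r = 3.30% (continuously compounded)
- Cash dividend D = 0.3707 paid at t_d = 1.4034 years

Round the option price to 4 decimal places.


Answer: Price = 1.2531

Derivation:
PV(D) = D * exp(-r * t_d) = 0.3707 * 0.95474384 = 0.35392354
S_0' = S_0 - PV(D) = 22.1300 - 0.35392354 = 21.77607646
d1 = (ln(S_0'/K) + (r + sigma^2/2)*T) / (sigma*sqrt(T)) = -0.14990295
d2 = d1 - sigma*sqrt(T) = -0.34586213
exp(-rT) = 0.95170516
N(d1) = 0.44042059; N(d2) = 0.36472316
C = S_0' * N(d1) - K * exp(-rT) * N(d2) = 21.77607646 * 0.44042059 - 24.0200 * 0.95170516 * 0.36472316 = 1.2531


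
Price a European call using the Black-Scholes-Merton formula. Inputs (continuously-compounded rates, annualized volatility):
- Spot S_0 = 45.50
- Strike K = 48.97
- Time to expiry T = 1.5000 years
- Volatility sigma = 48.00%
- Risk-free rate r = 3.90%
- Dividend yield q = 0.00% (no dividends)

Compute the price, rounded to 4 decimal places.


Answer: Price = 10.2585

Derivation:
d1 = (ln(S/K) + (r - q + 0.5*sigma^2) * T) / (sigma * sqrt(T)) = 0.26843084
d2 = d1 - sigma * sqrt(T) = -0.31944670
exp(-rT) = 0.94317824; exp(-qT) = 1.00000000
C = S_0 * exp(-qT) * N(d1) - K * exp(-rT) * N(d2)
N(d1) = 0.60581615; N(d2) = 0.37469390
C = 45.5000 * 1.00000000 * 0.60581615 - 48.9700 * 0.94317824 * 0.37469390 = 10.2585


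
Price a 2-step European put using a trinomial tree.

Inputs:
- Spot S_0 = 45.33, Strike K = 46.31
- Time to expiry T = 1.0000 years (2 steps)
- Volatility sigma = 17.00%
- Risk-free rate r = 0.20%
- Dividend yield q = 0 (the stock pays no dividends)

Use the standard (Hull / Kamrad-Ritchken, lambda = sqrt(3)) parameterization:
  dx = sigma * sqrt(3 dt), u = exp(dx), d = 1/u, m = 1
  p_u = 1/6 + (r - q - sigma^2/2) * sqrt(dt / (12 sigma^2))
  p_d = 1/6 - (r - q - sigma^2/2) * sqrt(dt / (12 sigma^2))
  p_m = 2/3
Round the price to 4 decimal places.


Answer: Price = V(0,0) = 3.3250

Derivation:
dt = T/N = 0.500000; dx = sigma*sqrt(3*dt) = 0.208207
u = exp(dx) = 1.231468; d = 1/u = 0.812039
p_u = 0.151718, p_m = 0.666667, p_d = 0.181616
Discount per step: exp(-r*dt) = 0.999000
Stock lattice S(k, j) with j the centered position index:
  k=0: S(0,+0) = 45.3300
  k=1: S(1,-1) = 36.8097; S(1,+0) = 45.3300; S(1,+1) = 55.8224
  k=2: S(2,-2) = 29.8910; S(2,-1) = 36.8097; S(2,+0) = 45.3300; S(2,+1) = 55.8224; S(2,+2) = 68.7435
Terminal payoffs V(N, j) = max(K - S_T, 0):
  V(2,-2) = 16.419049; V(2,-1) = 9.500262; V(2,+0) = 0.980000; V(2,+1) = 0.000000; V(2,+2) = 0.000000
Backward induction: V(k, j) = exp(-r*dt) * [p_u * V(k+1, j+1) + p_m * V(k+1, j) + p_d * V(k+1, j-1)]
  V(1,-1) = exp(-r*dt) * [p_u*0.980000 + p_m*9.500262 + p_d*16.419049] = 9.454690
  V(1,+0) = exp(-r*dt) * [p_u*0.000000 + p_m*0.980000 + p_d*9.500262] = 2.376353
  V(1,+1) = exp(-r*dt) * [p_u*0.000000 + p_m*0.000000 + p_d*0.980000] = 0.177806
  V(0,+0) = exp(-r*dt) * [p_u*0.177806 + p_m*2.376353 + p_d*9.454690] = 3.325006


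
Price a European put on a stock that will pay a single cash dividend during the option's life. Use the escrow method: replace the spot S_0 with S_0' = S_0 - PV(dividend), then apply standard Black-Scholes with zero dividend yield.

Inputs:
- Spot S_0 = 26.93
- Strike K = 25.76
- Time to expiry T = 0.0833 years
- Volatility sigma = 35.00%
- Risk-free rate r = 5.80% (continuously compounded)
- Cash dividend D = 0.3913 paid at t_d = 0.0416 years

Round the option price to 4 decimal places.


Answer: Price = 0.6601

Derivation:
PV(D) = D * exp(-r * t_d) = 0.3913 * 0.99759011 = 0.39035701
S_0' = S_0 - PV(D) = 26.9300 - 0.39035701 = 26.53964299
d1 = (ln(S_0'/K) + (r + sigma^2/2)*T) / (sigma*sqrt(T)) = 0.39350367
d2 = d1 - sigma*sqrt(T) = 0.29248758
exp(-rT) = 0.99518025
N(-d1) = 0.34697376; N(-d2) = 0.38495693
P = K * exp(-rT) * N(-d2) - S_0' * N(-d1) = 25.7600 * 0.99518025 * 0.38495693 - 26.53964299 * 0.34697376 = 0.6601


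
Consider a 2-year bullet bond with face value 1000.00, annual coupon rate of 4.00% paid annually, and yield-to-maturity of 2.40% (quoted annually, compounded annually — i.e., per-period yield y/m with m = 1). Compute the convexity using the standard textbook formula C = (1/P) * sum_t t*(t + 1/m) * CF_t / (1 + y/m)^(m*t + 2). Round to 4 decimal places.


Answer: Convexity = 5.5775

Derivation:
Coupon per period c = face * coupon_rate / m = 40.000000
Periods per year m = 1; per-period yield y/m = 0.024000
Number of cashflows N = 2
Cashflows (t years, CF_t, discount factor 1/(1+y/m)^(m*t), PV):
  t = 1.0000: CF_t = 40.000000, DF = 0.976562, PV = 39.062500
  t = 2.0000: CF_t = 1040.000000, DF = 0.953674, PV = 991.821289
Price P = sum_t PV_t = 1030.883789
Convexity numerator sum_t t*(t + 1/m) * CF_t / (1+y/m)^(m*t + 2):
  t = 1.0000: term = 74.505806
  t = 2.0000: term = 5675.246939
Convexity = (1/P) * sum = 5749.752745 / 1030.883789 = 5.577498


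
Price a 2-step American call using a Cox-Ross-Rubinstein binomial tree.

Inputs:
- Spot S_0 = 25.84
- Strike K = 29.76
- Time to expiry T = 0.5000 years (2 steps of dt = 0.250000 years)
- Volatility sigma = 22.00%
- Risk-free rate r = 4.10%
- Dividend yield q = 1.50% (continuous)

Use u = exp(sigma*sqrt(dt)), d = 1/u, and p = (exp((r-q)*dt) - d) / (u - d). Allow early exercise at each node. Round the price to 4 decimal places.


dt = T/N = 0.250000
u = exp(sigma*sqrt(dt)) = 1.116278; d = 1/u = 0.895834
p = (exp((r-q)*dt) - d) / (u - d) = 0.502110
Discount per step: exp(-r*dt) = 0.989802
Stock lattice S(k, i) with i counting down-moves:
  k=0: S(0,0) = 25.8400
  k=1: S(1,0) = 28.8446; S(1,1) = 23.1484
  k=2: S(2,0) = 32.1986; S(2,1) = 25.8400; S(2,2) = 20.7371
Terminal payoffs V(N, i) = max(S_T - K, 0):
  V(2,0) = 2.438623; V(2,1) = 0.000000; V(2,2) = 0.000000
Backward induction: V(k, i) = exp(-r*dt) * [p * V(k+1, i) + (1-p) * V(k+1, i+1)]; then take max(V_cont, immediate exercise) for American.
  V(1,0) = exp(-r*dt) * [p*2.438623 + (1-p)*0.000000] = 1.211970; exercise = 0.000000; V(1,0) = max -> 1.211970
  V(1,1) = exp(-r*dt) * [p*0.000000 + (1-p)*0.000000] = 0.000000; exercise = 0.000000; V(1,1) = max -> 0.000000
  V(0,0) = exp(-r*dt) * [p*1.211970 + (1-p)*0.000000] = 0.602336; exercise = 0.000000; V(0,0) = max -> 0.602336

Answer: Price = V(0,0) = 0.6023


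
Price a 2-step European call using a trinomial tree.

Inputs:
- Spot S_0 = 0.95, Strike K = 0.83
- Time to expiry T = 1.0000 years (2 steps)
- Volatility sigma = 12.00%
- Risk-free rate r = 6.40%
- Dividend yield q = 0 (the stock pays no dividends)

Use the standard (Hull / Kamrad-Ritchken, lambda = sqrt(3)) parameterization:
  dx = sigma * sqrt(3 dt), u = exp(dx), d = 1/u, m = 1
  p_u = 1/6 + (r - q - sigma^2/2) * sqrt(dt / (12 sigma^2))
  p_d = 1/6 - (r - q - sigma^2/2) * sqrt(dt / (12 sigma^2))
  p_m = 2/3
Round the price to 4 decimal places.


Answer: Price = V(0,0) = 0.1721

Derivation:
dt = T/N = 0.500000; dx = sigma*sqrt(3*dt) = 0.146969
u = exp(dx) = 1.158319; d = 1/u = 0.863320
p_u = 0.263285, p_m = 0.666667, p_d = 0.070048
Discount per step: exp(-r*dt) = 0.968507
Stock lattice S(k, j) with j the centered position index:
  k=0: S(0,+0) = 0.9500
  k=1: S(1,-1) = 0.8202; S(1,+0) = 0.9500; S(1,+1) = 1.1004
  k=2: S(2,-2) = 0.7081; S(2,-1) = 0.8202; S(2,+0) = 0.9500; S(2,+1) = 1.1004; S(2,+2) = 1.2746
Terminal payoffs V(N, j) = max(S_T - K, 0):
  V(2,-2) = 0.000000; V(2,-1) = 0.000000; V(2,+0) = 0.120000; V(2,+1) = 0.270403; V(2,+2) = 0.444617
Backward induction: V(k, j) = exp(-r*dt) * [p_u * V(k+1, j+1) + p_m * V(k+1, j) + p_d * V(k+1, j-1)]
  V(1,-1) = exp(-r*dt) * [p_u*0.120000 + p_m*0.000000 + p_d*0.000000] = 0.030599
  V(1,+0) = exp(-r*dt) * [p_u*0.270403 + p_m*0.120000 + p_d*0.000000] = 0.146431
  V(1,+1) = exp(-r*dt) * [p_u*0.444617 + p_m*0.270403 + p_d*0.120000] = 0.296107
  V(0,+0) = exp(-r*dt) * [p_u*0.296107 + p_m*0.146431 + p_d*0.030599] = 0.172128


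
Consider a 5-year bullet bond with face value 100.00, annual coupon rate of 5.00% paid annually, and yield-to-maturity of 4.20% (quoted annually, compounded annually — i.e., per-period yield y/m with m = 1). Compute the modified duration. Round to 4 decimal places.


Answer: Modified duration = 4.3713

Derivation:
Coupon per period c = face * coupon_rate / m = 5.000000
Periods per year m = 1; per-period yield y/m = 0.042000
Number of cashflows N = 5
Cashflows (t years, CF_t, discount factor 1/(1+y/m)^(m*t), PV):
  t = 1.0000: CF_t = 5.000000, DF = 0.959693, PV = 4.798464
  t = 2.0000: CF_t = 5.000000, DF = 0.921010, PV = 4.605052
  t = 3.0000: CF_t = 5.000000, DF = 0.883887, PV = 4.419436
  t = 4.0000: CF_t = 5.000000, DF = 0.848260, PV = 4.241301
  t = 5.0000: CF_t = 105.000000, DF = 0.814069, PV = 85.477282
Price P = sum_t PV_t = 103.541536
First compute Macaulay numerator sum_t t * PV_t:
  t * PV_t at t = 1.0000: 4.798464
  t * PV_t at t = 2.0000: 9.210105
  t * PV_t at t = 3.0000: 13.258308
  t * PV_t at t = 4.0000: 16.965205
  t * PV_t at t = 5.0000: 427.386410
Macaulay duration D = 471.618493 / 103.541536 = 4.554872
Modified duration = D / (1 + y/m) = 4.554872 / (1 + 0.042000) = 4.371279


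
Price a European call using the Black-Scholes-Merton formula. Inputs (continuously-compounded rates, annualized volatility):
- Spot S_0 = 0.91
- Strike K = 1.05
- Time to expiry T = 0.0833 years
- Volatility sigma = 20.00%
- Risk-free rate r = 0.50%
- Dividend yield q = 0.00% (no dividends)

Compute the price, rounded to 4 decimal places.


d1 = (ln(S/K) + (r - q + 0.5*sigma^2) * T) / (sigma * sqrt(T)) = -2.44299801
d2 = d1 - sigma * sqrt(T) = -2.50072149
exp(-rT) = 0.99958359; exp(-qT) = 1.00000000
C = S_0 * exp(-qT) * N(d1) - K * exp(-rT) * N(d2)
N(d1) = 0.00728291; N(d2) = 0.00619703
C = 0.9100 * 1.00000000 * 0.00728291 - 1.0500 * 0.99958359 * 0.00619703 = 0.0001

Answer: Price = 0.0001


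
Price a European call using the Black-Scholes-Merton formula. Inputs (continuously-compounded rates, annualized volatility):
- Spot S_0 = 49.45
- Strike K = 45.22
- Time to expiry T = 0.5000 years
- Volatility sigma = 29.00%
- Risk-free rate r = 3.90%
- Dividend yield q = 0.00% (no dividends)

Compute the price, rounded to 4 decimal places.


d1 = (ln(S/K) + (r - q + 0.5*sigma^2) * T) / (sigma * sqrt(T)) = 0.63370223
d2 = d1 - sigma * sqrt(T) = 0.42864126
exp(-rT) = 0.98068890; exp(-qT) = 1.00000000
C = S_0 * exp(-qT) * N(d1) - K * exp(-rT) * N(d2)
N(d1) = 0.73686241; N(d2) = 0.66590784
C = 49.4500 * 1.00000000 * 0.73686241 - 45.2200 * 0.98068890 * 0.66590784 = 6.9070

Answer: Price = 6.9070


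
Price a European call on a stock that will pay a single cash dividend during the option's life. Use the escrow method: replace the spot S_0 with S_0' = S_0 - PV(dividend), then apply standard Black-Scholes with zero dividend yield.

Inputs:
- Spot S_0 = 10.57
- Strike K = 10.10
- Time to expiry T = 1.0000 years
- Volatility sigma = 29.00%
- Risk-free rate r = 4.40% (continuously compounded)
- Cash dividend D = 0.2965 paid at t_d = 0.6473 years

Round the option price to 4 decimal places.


Answer: Price = 1.4840

Derivation:
PV(D) = D * exp(-r * t_d) = 0.2965 * 0.97192057 = 0.28817445
S_0' = S_0 - PV(D) = 10.5700 - 0.28817445 = 10.28182555
d1 = (ln(S_0'/K) + (r + sigma^2/2)*T) / (sigma*sqrt(T)) = 0.35824967
d2 = d1 - sigma*sqrt(T) = 0.06824967
exp(-rT) = 0.95695396
N(d1) = 0.63992176; N(d2) = 0.52720655
C = S_0' * N(d1) - K * exp(-rT) * N(d2) = 10.28182555 * 0.63992176 - 10.1000 * 0.95695396 * 0.52720655 = 1.4840


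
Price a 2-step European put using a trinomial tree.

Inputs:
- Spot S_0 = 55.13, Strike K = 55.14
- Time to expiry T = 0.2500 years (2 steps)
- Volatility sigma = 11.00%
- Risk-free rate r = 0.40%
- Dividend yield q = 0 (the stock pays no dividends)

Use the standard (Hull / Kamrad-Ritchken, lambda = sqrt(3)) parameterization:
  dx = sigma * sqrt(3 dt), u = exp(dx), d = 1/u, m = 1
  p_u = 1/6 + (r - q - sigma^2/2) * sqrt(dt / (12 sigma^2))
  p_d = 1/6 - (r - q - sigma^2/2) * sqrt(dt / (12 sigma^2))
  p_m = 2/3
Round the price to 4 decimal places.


dt = T/N = 0.125000; dx = sigma*sqrt(3*dt) = 0.067361
u = exp(dx) = 1.069682; d = 1/u = 0.934858
p_u = 0.164765, p_m = 0.666667, p_d = 0.168569
Discount per step: exp(-r*dt) = 0.999500
Stock lattice S(k, j) with j the centered position index:
  k=0: S(0,+0) = 55.1300
  k=1: S(1,-1) = 51.5387; S(1,+0) = 55.1300; S(1,+1) = 58.9715
  k=2: S(2,-2) = 48.1814; S(2,-1) = 51.5387; S(2,+0) = 55.1300; S(2,+1) = 58.9715; S(2,+2) = 63.0808
Terminal payoffs V(N, j) = max(K - S_T, 0):
  V(2,-2) = 6.958646; V(2,-1) = 3.601296; V(2,+0) = 0.010000; V(2,+1) = 0.000000; V(2,+2) = 0.000000
Backward induction: V(k, j) = exp(-r*dt) * [p_u * V(k+1, j+1) + p_m * V(k+1, j) + p_d * V(k+1, j-1)]
  V(1,-1) = exp(-r*dt) * [p_u*0.010000 + p_m*3.601296 + p_d*6.958646] = 3.573734
  V(1,+0) = exp(-r*dt) * [p_u*0.000000 + p_m*0.010000 + p_d*3.601296] = 0.613426
  V(1,+1) = exp(-r*dt) * [p_u*0.000000 + p_m*0.000000 + p_d*0.010000] = 0.001685
  V(0,+0) = exp(-r*dt) * [p_u*0.001685 + p_m*0.613426 + p_d*3.573734] = 1.011142

Answer: Price = V(0,0) = 1.0111


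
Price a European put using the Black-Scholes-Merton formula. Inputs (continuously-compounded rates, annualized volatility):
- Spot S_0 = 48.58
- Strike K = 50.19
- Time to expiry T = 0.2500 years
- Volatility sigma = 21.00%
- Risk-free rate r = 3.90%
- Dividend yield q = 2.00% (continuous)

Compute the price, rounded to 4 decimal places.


d1 = (ln(S/K) + (r - q + 0.5*sigma^2) * T) / (sigma * sqrt(T)) = -0.21277505
d2 = d1 - sigma * sqrt(T) = -0.31777505
exp(-rT) = 0.99029738; exp(-qT) = 0.99501248
P = K * exp(-rT) * N(-d2) - S_0 * exp(-qT) * N(-d1)
N(-d1) = 0.58424879; N(-d2) = 0.62467221
P = 50.1900 * 0.99029738 * 0.62467221 - 48.5800 * 0.99501248 * 0.58424879 = 2.8069

Answer: Price = 2.8069


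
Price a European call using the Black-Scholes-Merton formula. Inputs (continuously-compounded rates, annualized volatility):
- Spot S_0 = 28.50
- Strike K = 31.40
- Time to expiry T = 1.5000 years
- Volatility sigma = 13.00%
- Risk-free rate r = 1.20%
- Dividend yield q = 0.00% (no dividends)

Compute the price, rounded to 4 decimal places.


Answer: Price = 0.9386

Derivation:
d1 = (ln(S/K) + (r - q + 0.5*sigma^2) * T) / (sigma * sqrt(T)) = -0.41596610
d2 = d1 - sigma * sqrt(T) = -0.57518294
exp(-rT) = 0.98216103; exp(-qT) = 1.00000000
C = S_0 * exp(-qT) * N(d1) - K * exp(-rT) * N(d2)
N(d1) = 0.33871740; N(d2) = 0.28258379
C = 28.5000 * 1.00000000 * 0.33871740 - 31.4000 * 0.98216103 * 0.28258379 = 0.9386


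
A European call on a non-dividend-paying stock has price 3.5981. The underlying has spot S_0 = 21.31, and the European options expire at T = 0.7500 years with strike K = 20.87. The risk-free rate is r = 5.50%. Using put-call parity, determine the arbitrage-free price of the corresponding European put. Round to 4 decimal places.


Put-call parity: C - P = S_0 * exp(-qT) - K * exp(-rT).
S_0 * exp(-qT) = 21.3100 * 1.00000000 = 21.31000000
K * exp(-rT) = 20.8700 * 0.95958920 = 20.02662666
P = C - S*exp(-qT) + K*exp(-rT)
P = 3.5981 - 21.31000000 + 20.02662666 = 2.3147

Answer: Put price = 2.3147


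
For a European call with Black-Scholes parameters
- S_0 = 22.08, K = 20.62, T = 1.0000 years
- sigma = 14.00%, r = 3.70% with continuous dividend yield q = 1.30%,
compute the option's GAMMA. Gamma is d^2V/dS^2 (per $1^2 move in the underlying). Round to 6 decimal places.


d1 = 0.7300767344; d2 = 0.5900767344
phi(d1) = 0.3056102895; exp(-qT) = 0.9870841350; exp(-rT) = 0.9636761353
Gamma = exp(-qT) * phi(d1) / (S * sigma * sqrt(T)) = 0.9870841350 * 0.3056102895 / (22.0800 * 0.1400 * 1.0000000000) = 0.097588

Answer: Gamma = 0.097588


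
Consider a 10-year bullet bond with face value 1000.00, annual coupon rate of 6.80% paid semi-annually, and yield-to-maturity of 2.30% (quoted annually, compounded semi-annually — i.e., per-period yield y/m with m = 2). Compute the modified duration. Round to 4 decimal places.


Answer: Modified duration = 7.7779

Derivation:
Coupon per period c = face * coupon_rate / m = 34.000000
Periods per year m = 2; per-period yield y/m = 0.011500
Number of cashflows N = 20
Cashflows (t years, CF_t, discount factor 1/(1+y/m)^(m*t), PV):
  t = 0.5000: CF_t = 34.000000, DF = 0.988631, PV = 33.613445
  t = 1.0000: CF_t = 34.000000, DF = 0.977391, PV = 33.231286
  t = 1.5000: CF_t = 34.000000, DF = 0.966279, PV = 32.853471
  t = 2.0000: CF_t = 34.000000, DF = 0.955293, PV = 32.479951
  t = 2.5000: CF_t = 34.000000, DF = 0.944432, PV = 32.110678
  t = 3.0000: CF_t = 34.000000, DF = 0.933694, PV = 31.745604
  t = 3.5000: CF_t = 34.000000, DF = 0.923079, PV = 31.384680
  t = 4.0000: CF_t = 34.000000, DF = 0.912584, PV = 31.027860
  t = 4.5000: CF_t = 34.000000, DF = 0.902209, PV = 30.675096
  t = 5.0000: CF_t = 34.000000, DF = 0.891951, PV = 30.326343
  t = 5.5000: CF_t = 34.000000, DF = 0.881810, PV = 29.981555
  t = 6.0000: CF_t = 34.000000, DF = 0.871785, PV = 29.640687
  t = 6.5000: CF_t = 34.000000, DF = 0.861873, PV = 29.303695
  t = 7.0000: CF_t = 34.000000, DF = 0.852075, PV = 28.970534
  t = 7.5000: CF_t = 34.000000, DF = 0.842387, PV = 28.641160
  t = 8.0000: CF_t = 34.000000, DF = 0.832810, PV = 28.315532
  t = 8.5000: CF_t = 34.000000, DF = 0.823341, PV = 27.993605
  t = 9.0000: CF_t = 34.000000, DF = 0.813981, PV = 27.675339
  t = 9.5000: CF_t = 34.000000, DF = 0.804726, PV = 27.360691
  t = 10.0000: CF_t = 1034.000000, DF = 0.795577, PV = 822.626691
Price P = sum_t PV_t = 1399.957905
First compute Macaulay numerator sum_t t * PV_t:
  t * PV_t at t = 0.5000: 16.806723
  t * PV_t at t = 1.0000: 33.231286
  t * PV_t at t = 1.5000: 49.280206
  t * PV_t at t = 2.0000: 64.959902
  t * PV_t at t = 2.5000: 80.276696
  t * PV_t at t = 3.0000: 95.236812
  t * PV_t at t = 3.5000: 109.846381
  t * PV_t at t = 4.0000: 124.111439
  t * PV_t at t = 4.5000: 138.037933
  t * PV_t at t = 5.0000: 151.631716
  t * PV_t at t = 5.5000: 164.898554
  t * PV_t at t = 6.0000: 177.844125
  t * PV_t at t = 6.5000: 190.474017
  t * PV_t at t = 7.0000: 202.793737
  t * PV_t at t = 7.5000: 214.808703
  t * PV_t at t = 8.0000: 226.524255
  t * PV_t at t = 8.5000: 237.945646
  t * PV_t at t = 9.0000: 249.078051
  t * PV_t at t = 9.5000: 259.926565
  t * PV_t at t = 10.0000: 8226.266911
Macaulay duration D = 11013.979658 / 1399.957905 = 7.867365
Modified duration = D / (1 + y/m) = 7.867365 / (1 + 0.011500) = 7.777919


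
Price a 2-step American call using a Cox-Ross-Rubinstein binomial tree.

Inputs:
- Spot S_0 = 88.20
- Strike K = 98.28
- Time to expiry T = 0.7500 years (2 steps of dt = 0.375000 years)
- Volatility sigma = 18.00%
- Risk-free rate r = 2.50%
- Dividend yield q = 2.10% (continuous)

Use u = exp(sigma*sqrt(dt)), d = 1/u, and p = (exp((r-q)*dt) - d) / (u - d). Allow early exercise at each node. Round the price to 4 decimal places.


dt = T/N = 0.375000
u = exp(sigma*sqrt(dt)) = 1.116532; d = 1/u = 0.895631
p = (exp((r-q)*dt) - d) / (u - d) = 0.479267
Discount per step: exp(-r*dt) = 0.990669
Stock lattice S(k, i) with i counting down-moves:
  k=0: S(0,0) = 88.2000
  k=1: S(1,0) = 98.4781; S(1,1) = 78.9946
  k=2: S(2,0) = 109.9539; S(2,1) = 88.2000; S(2,2) = 70.7500
Terminal payoffs V(N, i) = max(S_T - K, 0):
  V(2,0) = 11.673884; V(2,1) = 0.000000; V(2,2) = 0.000000
Backward induction: V(k, i) = exp(-r*dt) * [p * V(k+1, i) + (1-p) * V(k+1, i+1)]; then take max(V_cont, immediate exercise) for American.
  V(1,0) = exp(-r*dt) * [p*11.673884 + (1-p)*0.000000] = 5.542695; exercise = 0.198082; V(1,0) = max -> 5.542695
  V(1,1) = exp(-r*dt) * [p*0.000000 + (1-p)*0.000000] = 0.000000; exercise = 0.000000; V(1,1) = max -> 0.000000
  V(0,0) = exp(-r*dt) * [p*5.542695 + (1-p)*0.000000] = 2.631641; exercise = 0.000000; V(0,0) = max -> 2.631641

Answer: Price = V(0,0) = 2.6316
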